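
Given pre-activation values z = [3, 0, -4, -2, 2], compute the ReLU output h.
h = [3, 0, 0, 0, 2]

ReLU applied element-wise: max(0,3)=3, max(0,0)=0, max(0,-4)=0, max(0,-2)=0, max(0,2)=2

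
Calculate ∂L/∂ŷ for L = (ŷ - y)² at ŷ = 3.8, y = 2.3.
∂L/∂ŷ = 3.0

∂L/∂ŷ = 2(ŷ - y) = 2(3.8 - 2.3) = 2(1.5) = 3.0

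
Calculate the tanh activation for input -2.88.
-0.9937

tanh(-2.88) = (e^(-2.88) - e^(2.88))/(e^(-2.88) + e^(2.88)) = -0.9937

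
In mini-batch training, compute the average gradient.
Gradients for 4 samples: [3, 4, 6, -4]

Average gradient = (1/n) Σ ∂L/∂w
Average gradient = 2.25

Average = (1/4)(3 + 4 + 6 + -4) = 9/4 = 2.25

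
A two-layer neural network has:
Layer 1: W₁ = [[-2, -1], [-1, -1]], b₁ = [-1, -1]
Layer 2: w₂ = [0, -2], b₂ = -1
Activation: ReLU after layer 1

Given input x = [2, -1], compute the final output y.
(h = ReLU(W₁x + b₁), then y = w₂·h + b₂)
y = -1

Layer 1 pre-activation: z₁ = [-4, -2]
After ReLU: h = [0, 0]
Layer 2 output: y = 0×0 + -2×0 + -1 = -1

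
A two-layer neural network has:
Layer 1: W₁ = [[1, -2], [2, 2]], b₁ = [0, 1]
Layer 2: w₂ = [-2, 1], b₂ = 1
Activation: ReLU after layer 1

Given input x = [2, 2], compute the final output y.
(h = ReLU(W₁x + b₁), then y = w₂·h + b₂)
y = 10

Layer 1 pre-activation: z₁ = [-2, 9]
After ReLU: h = [0, 9]
Layer 2 output: y = -2×0 + 1×9 + 1 = 10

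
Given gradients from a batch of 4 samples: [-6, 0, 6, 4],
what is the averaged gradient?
Average gradient = 1

Average = (1/4)(-6 + 0 + 6 + 4) = 4/4 = 1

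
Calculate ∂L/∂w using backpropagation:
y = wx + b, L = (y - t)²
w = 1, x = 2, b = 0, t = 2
∂L/∂w = 0

y = wx + b = (1)(2) + 0 = 2
∂L/∂y = 2(y - t) = 2(2 - 2) = 0
∂y/∂w = x = 2
∂L/∂w = ∂L/∂y · ∂y/∂w = 0 × 2 = 0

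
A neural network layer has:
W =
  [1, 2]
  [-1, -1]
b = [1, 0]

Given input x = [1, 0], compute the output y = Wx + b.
y = [2, -1]

Wx = [1×1 + 2×0, -1×1 + -1×0]
   = [1, -1]
y = Wx + b = [1 + 1, -1 + 0] = [2, -1]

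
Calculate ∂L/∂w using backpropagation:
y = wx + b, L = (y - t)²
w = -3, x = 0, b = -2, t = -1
∂L/∂w = 0

y = wx + b = (-3)(0) + -2 = -2
∂L/∂y = 2(y - t) = 2(-2 - -1) = -2
∂y/∂w = x = 0
∂L/∂w = ∂L/∂y · ∂y/∂w = -2 × 0 = 0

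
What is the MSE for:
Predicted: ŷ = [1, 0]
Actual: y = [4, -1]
MSE = 5

MSE = (1/2)((1-4)² + (0--1)²) = (1/2)(9 + 1) = 5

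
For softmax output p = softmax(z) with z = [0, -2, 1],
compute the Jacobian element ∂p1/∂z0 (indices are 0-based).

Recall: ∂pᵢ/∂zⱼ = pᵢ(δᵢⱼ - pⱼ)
∂p1/∂z0 = -0.009113

p = softmax(z) = [0.2595, 0.03512, 0.7054]
p1 = 0.03512, p0 = 0.2595

∂p1/∂z0 = -p1 × p0 = -0.03512 × 0.2595 = -0.009113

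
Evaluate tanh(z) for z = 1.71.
0.9366

tanh(1.71) = (e^(1.71) - e^(-1.71))/(e^(1.71) + e^(-1.71)) = 0.9366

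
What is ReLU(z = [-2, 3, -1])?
h = [0, 3, 0]

ReLU applied element-wise: max(0,-2)=0, max(0,3)=3, max(0,-1)=0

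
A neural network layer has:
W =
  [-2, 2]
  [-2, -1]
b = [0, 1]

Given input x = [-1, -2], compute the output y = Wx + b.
y = [-2, 5]

Wx = [-2×-1 + 2×-2, -2×-1 + -1×-2]
   = [-2, 4]
y = Wx + b = [-2 + 0, 4 + 1] = [-2, 5]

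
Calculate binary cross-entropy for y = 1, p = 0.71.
L = 0.3425

L = -1·log(0.71) - 0·log(0.29) = -log(0.71) = 0.3425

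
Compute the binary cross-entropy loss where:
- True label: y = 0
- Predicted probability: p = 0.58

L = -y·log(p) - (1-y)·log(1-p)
L = 0.8675

L = -0·log(0.58) - 1·log(0.42) = -log(0.42) = 0.8675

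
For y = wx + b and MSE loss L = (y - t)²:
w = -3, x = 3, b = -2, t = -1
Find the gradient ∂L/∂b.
∂L/∂b = -20

y = wx + b = (-3)(3) + -2 = -11
∂L/∂y = 2(y - t) = 2(-11 - -1) = -20
∂y/∂b = 1
∂L/∂b = ∂L/∂y · ∂y/∂b = -20 × 1 = -20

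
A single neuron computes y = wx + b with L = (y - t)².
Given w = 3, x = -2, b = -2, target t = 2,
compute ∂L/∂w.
∂L/∂w = 40

y = wx + b = (3)(-2) + -2 = -8
∂L/∂y = 2(y - t) = 2(-8 - 2) = -20
∂y/∂w = x = -2
∂L/∂w = ∂L/∂y · ∂y/∂w = -20 × -2 = 40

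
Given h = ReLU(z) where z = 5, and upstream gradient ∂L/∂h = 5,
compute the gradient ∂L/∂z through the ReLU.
∂L/∂z = 5

h = ReLU(5) = 5
Since z > 0: ∂h/∂z = 1
∂L/∂z = ∂L/∂h · ∂h/∂z = 5 × 1 = 5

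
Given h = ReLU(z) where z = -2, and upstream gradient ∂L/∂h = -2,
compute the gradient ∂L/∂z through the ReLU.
∂L/∂z = 0

h = ReLU(-2) = 0
Since z < 0: ∂h/∂z = 0
∂L/∂z = ∂L/∂h · ∂h/∂z = -2 × 0 = 0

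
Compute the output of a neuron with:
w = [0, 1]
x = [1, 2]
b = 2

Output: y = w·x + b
y = 4

y = (0)(1) + (1)(2) + 2 = 4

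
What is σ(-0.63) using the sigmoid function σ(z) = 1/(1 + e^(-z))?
0.3475

sigmoid(-0.63) = 1/(1 + e^(0.63)) = 1/(1 + 1.878) = 0.3475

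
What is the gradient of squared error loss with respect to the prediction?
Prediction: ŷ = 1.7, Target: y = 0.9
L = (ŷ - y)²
∂L/∂ŷ = 1.6

∂L/∂ŷ = 2(ŷ - y) = 2(1.7 - 0.9) = 2(0.8) = 1.6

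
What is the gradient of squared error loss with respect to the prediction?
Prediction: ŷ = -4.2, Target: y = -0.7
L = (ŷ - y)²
∂L/∂ŷ = -7.0

∂L/∂ŷ = 2(ŷ - y) = 2(-4.2 - -0.7) = 2(-3.5) = -7.0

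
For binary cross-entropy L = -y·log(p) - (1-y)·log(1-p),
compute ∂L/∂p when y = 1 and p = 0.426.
∂L/∂p = -2.347

∂L/∂p = -y/p + (1-y)/(1-p) = -1/0.426 + 0 = -2.347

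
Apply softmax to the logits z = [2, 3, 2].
p = [0.2119, 0.5761, 0.2119]

exp(z) = [7.389, 20.09, 7.389]
Sum = 34.86
p = [0.2119, 0.5761, 0.2119]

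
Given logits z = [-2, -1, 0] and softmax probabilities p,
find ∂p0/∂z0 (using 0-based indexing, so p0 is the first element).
∂p0/∂z0 = 0.08193

p = softmax(z) = [0.09003, 0.2447, 0.6652]
p0 = 0.09003

∂p0/∂z0 = p0(1 - p0) = 0.09003 × (1 - 0.09003) = 0.08193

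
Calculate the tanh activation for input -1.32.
-0.8668

tanh(-1.32) = (e^(-1.32) - e^(1.32))/(e^(-1.32) + e^(1.32)) = -0.8668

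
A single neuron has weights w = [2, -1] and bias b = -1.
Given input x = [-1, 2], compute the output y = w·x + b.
y = -5

y = (2)(-1) + (-1)(2) + -1 = -5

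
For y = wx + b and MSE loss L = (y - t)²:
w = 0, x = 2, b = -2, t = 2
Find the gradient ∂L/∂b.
∂L/∂b = -8

y = wx + b = (0)(2) + -2 = -2
∂L/∂y = 2(y - t) = 2(-2 - 2) = -8
∂y/∂b = 1
∂L/∂b = ∂L/∂y · ∂y/∂b = -8 × 1 = -8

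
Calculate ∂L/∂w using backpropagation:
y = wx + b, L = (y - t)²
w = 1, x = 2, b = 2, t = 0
∂L/∂w = 16

y = wx + b = (1)(2) + 2 = 4
∂L/∂y = 2(y - t) = 2(4 - 0) = 8
∂y/∂w = x = 2
∂L/∂w = ∂L/∂y · ∂y/∂w = 8 × 2 = 16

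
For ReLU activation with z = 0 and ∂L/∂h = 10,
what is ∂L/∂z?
∂L/∂z = 0

h = ReLU(0) = 0
At z = 0: ∂h/∂z = 0 (by convention)
∂L/∂z = ∂L/∂h · ∂h/∂z = 10 × 0 = 0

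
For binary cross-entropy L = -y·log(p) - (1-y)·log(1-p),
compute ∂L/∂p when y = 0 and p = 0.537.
∂L/∂p = 2.16

∂L/∂p = -y/p + (1-y)/(1-p) = 0 + 1/0.463 = 2.16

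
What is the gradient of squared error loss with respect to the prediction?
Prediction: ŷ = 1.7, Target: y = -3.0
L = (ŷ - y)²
∂L/∂ŷ = 9.4

∂L/∂ŷ = 2(ŷ - y) = 2(1.7 - -3.0) = 2(4.7) = 9.4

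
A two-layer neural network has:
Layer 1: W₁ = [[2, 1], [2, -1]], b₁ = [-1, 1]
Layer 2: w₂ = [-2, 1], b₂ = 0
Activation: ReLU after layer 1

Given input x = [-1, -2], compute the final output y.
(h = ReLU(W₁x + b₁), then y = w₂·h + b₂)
y = 1

Layer 1 pre-activation: z₁ = [-5, 1]
After ReLU: h = [0, 1]
Layer 2 output: y = -2×0 + 1×1 + 0 = 1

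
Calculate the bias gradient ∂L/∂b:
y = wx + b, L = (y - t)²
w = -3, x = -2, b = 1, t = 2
∂L/∂b = 10

y = wx + b = (-3)(-2) + 1 = 7
∂L/∂y = 2(y - t) = 2(7 - 2) = 10
∂y/∂b = 1
∂L/∂b = ∂L/∂y · ∂y/∂b = 10 × 1 = 10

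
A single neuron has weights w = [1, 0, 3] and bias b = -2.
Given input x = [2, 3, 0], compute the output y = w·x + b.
y = 0

y = (1)(2) + (0)(3) + (3)(0) + -2 = 0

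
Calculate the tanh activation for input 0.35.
0.3364

tanh(0.35) = (e^(0.35) - e^(-0.35))/(e^(0.35) + e^(-0.35)) = 0.3364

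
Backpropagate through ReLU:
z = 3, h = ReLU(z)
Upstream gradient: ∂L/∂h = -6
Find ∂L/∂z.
∂L/∂z = -6

h = ReLU(3) = 3
Since z > 0: ∂h/∂z = 1
∂L/∂z = ∂L/∂h · ∂h/∂z = -6 × 1 = -6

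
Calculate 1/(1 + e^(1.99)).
0.1203

sigmoid(-1.99) = 1/(1 + e^(1.99)) = 1/(1 + 7.316) = 0.1203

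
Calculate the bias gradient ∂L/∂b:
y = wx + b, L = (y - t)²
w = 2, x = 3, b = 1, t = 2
∂L/∂b = 10

y = wx + b = (2)(3) + 1 = 7
∂L/∂y = 2(y - t) = 2(7 - 2) = 10
∂y/∂b = 1
∂L/∂b = ∂L/∂y · ∂y/∂b = 10 × 1 = 10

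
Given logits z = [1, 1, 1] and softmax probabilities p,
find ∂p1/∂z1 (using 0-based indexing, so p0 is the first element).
∂p1/∂z1 = 0.2222

p = softmax(z) = [0.3333, 0.3333, 0.3333]
p1 = 0.3333

∂p1/∂z1 = p1(1 - p1) = 0.3333 × (1 - 0.3333) = 0.2222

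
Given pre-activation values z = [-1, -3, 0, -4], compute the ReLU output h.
h = [0, 0, 0, 0]

ReLU applied element-wise: max(0,-1)=0, max(0,-3)=0, max(0,0)=0, max(0,-4)=0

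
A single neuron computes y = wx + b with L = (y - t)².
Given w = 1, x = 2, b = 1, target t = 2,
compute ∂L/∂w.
∂L/∂w = 4

y = wx + b = (1)(2) + 1 = 3
∂L/∂y = 2(y - t) = 2(3 - 2) = 2
∂y/∂w = x = 2
∂L/∂w = ∂L/∂y · ∂y/∂w = 2 × 2 = 4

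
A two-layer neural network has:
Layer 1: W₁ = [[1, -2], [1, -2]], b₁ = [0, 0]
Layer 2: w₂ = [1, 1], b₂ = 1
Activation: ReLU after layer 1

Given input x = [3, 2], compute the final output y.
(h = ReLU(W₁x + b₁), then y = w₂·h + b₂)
y = 1

Layer 1 pre-activation: z₁ = [-1, -1]
After ReLU: h = [0, 0]
Layer 2 output: y = 1×0 + 1×0 + 1 = 1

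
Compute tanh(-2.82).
-0.9929

tanh(-2.82) = (e^(-2.82) - e^(2.82))/(e^(-2.82) + e^(2.82)) = -0.9929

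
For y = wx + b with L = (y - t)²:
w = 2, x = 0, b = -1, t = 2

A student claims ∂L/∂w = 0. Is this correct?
Correct

y = (2)(0) + -1 = -1
∂L/∂y = 2(y - t) = 2(-1 - 2) = -6
∂y/∂w = x = 0
∂L/∂w = -6 × 0 = 0

Claimed value: 0
Correct: The correct gradient is 0.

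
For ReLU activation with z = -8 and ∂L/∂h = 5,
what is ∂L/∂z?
∂L/∂z = 0

h = ReLU(-8) = 0
Since z < 0: ∂h/∂z = 0
∂L/∂z = ∂L/∂h · ∂h/∂z = 5 × 0 = 0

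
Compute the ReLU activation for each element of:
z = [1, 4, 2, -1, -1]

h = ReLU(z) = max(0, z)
h = [1, 4, 2, 0, 0]

ReLU applied element-wise: max(0,1)=1, max(0,4)=4, max(0,2)=2, max(0,-1)=0, max(0,-1)=0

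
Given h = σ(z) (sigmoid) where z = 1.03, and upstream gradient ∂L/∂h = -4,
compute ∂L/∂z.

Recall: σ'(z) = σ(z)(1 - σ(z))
∂L/∂z = -0.7755

σ(1.03) = 0.7369
σ'(1.03) = σ(1.03)(1 - σ(1.03)) = 0.7369 × 0.2631 = 0.1939
∂L/∂z = ∂L/∂h · σ'(z) = -4 × 0.1939 = -0.7755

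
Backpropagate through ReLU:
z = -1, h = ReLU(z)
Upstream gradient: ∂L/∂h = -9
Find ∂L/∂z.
∂L/∂z = 0

h = ReLU(-1) = 0
Since z < 0: ∂h/∂z = 0
∂L/∂z = ∂L/∂h · ∂h/∂z = -9 × 0 = 0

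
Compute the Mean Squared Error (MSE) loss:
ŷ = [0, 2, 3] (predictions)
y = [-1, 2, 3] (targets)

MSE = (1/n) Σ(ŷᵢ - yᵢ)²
MSE = 0.3333

MSE = (1/3)((0--1)² + (2-2)² + (3-3)²) = (1/3)(1 + 0 + 0) = 0.3333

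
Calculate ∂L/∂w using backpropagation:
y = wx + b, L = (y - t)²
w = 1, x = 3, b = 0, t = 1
∂L/∂w = 12

y = wx + b = (1)(3) + 0 = 3
∂L/∂y = 2(y - t) = 2(3 - 1) = 4
∂y/∂w = x = 3
∂L/∂w = ∂L/∂y · ∂y/∂w = 4 × 3 = 12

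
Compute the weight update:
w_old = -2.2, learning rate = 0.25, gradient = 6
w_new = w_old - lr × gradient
w_new = -3.7

w_new = w - η·∂L/∂w = -2.2 - 0.25×(6) = -2.2 - (1.5) = -3.7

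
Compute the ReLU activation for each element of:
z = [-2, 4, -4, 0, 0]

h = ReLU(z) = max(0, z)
h = [0, 4, 0, 0, 0]

ReLU applied element-wise: max(0,-2)=0, max(0,4)=4, max(0,-4)=0, max(0,0)=0, max(0,0)=0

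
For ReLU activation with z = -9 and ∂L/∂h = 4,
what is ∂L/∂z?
∂L/∂z = 0

h = ReLU(-9) = 0
Since z < 0: ∂h/∂z = 0
∂L/∂z = ∂L/∂h · ∂h/∂z = 4 × 0 = 0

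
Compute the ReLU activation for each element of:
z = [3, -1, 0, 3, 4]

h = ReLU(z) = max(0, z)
h = [3, 0, 0, 3, 4]

ReLU applied element-wise: max(0,3)=3, max(0,-1)=0, max(0,0)=0, max(0,3)=3, max(0,4)=4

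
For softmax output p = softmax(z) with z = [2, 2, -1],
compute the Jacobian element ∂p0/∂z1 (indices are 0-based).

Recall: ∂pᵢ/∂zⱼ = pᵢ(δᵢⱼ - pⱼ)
∂p0/∂z1 = -0.238

p = softmax(z) = [0.4879, 0.4879, 0.02429]
p0 = 0.4879, p1 = 0.4879

∂p0/∂z1 = -p0 × p1 = -0.4879 × 0.4879 = -0.238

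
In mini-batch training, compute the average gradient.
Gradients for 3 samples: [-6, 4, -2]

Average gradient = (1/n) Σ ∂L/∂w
Average gradient = -1.333

Average = (1/3)(-6 + 4 + -2) = -4/3 = -1.333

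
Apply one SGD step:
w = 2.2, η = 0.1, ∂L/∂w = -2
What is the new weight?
w_new = 2.4

w_new = w - η·∂L/∂w = 2.2 - 0.1×(-2) = 2.2 - (-0.2) = 2.4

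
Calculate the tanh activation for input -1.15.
-0.8178

tanh(-1.15) = (e^(-1.15) - e^(1.15))/(e^(-1.15) + e^(1.15)) = -0.8178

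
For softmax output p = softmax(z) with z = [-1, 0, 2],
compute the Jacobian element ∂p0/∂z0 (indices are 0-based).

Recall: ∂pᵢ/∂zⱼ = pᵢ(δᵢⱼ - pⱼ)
∂p0/∂z0 = 0.04025

p = softmax(z) = [0.04201, 0.1142, 0.8438]
p0 = 0.04201

∂p0/∂z0 = p0(1 - p0) = 0.04201 × (1 - 0.04201) = 0.04025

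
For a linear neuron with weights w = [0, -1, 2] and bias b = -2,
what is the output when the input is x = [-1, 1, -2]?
y = -7

y = (0)(-1) + (-1)(1) + (2)(-2) + -2 = -7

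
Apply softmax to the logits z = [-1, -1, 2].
p = [0.0453, 0.0453, 0.9094]

exp(z) = [0.3679, 0.3679, 7.389]
Sum = 8.125
p = [0.0453, 0.0453, 0.9094]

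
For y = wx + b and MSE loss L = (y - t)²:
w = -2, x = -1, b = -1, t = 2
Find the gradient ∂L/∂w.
∂L/∂w = 2

y = wx + b = (-2)(-1) + -1 = 1
∂L/∂y = 2(y - t) = 2(1 - 2) = -2
∂y/∂w = x = -1
∂L/∂w = ∂L/∂y · ∂y/∂w = -2 × -1 = 2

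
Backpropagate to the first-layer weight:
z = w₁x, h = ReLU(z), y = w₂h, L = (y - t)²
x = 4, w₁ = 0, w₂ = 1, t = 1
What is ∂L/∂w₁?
∂L/∂w₁ = 0

Forward pass:
z = w₁x = 0×4 = 0
h = ReLU(0) = 0
y = w₂h = 1×0 = 0

Backward pass:
∂L/∂y = 2(y - t) = 2(0 - 1) = -2
∂y/∂h = w₂ = 1
∂h/∂z = 0 (ReLU derivative)
∂z/∂w₁ = x = 4

∂L/∂w₁ = -2 × 1 × 0 × 4 = 0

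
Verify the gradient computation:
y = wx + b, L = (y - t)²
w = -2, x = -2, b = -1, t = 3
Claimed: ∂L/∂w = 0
Correct

y = (-2)(-2) + -1 = 3
∂L/∂y = 2(y - t) = 2(3 - 3) = 0
∂y/∂w = x = -2
∂L/∂w = 0 × -2 = 0

Claimed value: 0
Correct: The correct gradient is 0.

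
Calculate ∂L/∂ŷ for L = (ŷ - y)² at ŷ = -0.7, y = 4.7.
∂L/∂ŷ = -10.8

∂L/∂ŷ = 2(ŷ - y) = 2(-0.7 - 4.7) = 2(-5.4) = -10.8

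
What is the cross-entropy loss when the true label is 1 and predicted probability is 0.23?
L = 1.47

L = -1·log(0.23) - 0·log(0.77) = -log(0.23) = 1.47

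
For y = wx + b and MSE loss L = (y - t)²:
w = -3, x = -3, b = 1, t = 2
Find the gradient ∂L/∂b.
∂L/∂b = 16

y = wx + b = (-3)(-3) + 1 = 10
∂L/∂y = 2(y - t) = 2(10 - 2) = 16
∂y/∂b = 1
∂L/∂b = ∂L/∂y · ∂y/∂b = 16 × 1 = 16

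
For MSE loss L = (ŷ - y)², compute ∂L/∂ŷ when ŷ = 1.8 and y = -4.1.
∂L/∂ŷ = 11.8

∂L/∂ŷ = 2(ŷ - y) = 2(1.8 - -4.1) = 2(5.9) = 11.8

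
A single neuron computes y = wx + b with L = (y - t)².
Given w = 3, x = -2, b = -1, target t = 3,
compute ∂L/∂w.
∂L/∂w = 40

y = wx + b = (3)(-2) + -1 = -7
∂L/∂y = 2(y - t) = 2(-7 - 3) = -20
∂y/∂w = x = -2
∂L/∂w = ∂L/∂y · ∂y/∂w = -20 × -2 = 40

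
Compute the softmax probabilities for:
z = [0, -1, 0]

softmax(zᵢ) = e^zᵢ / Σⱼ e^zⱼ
p = [0.4223, 0.1554, 0.4223]

exp(z) = [1, 0.3679, 1]
Sum = 2.368
p = [0.4223, 0.1554, 0.4223]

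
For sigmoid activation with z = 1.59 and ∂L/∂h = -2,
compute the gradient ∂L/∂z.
∂L/∂z = -0.2814

σ(1.59) = 0.8306
σ'(1.59) = σ(1.59)(1 - σ(1.59)) = 0.8306 × 0.1694 = 0.1407
∂L/∂z = ∂L/∂h · σ'(z) = -2 × 0.1407 = -0.2814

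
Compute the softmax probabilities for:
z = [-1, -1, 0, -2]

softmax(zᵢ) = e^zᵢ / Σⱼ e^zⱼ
p = [0.1966, 0.1966, 0.5344, 0.0723]

exp(z) = [0.3679, 0.3679, 1, 0.1353]
Sum = 1.871
p = [0.1966, 0.1966, 0.5344, 0.0723]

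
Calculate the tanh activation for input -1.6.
-0.9217

tanh(-1.6) = (e^(-1.6) - e^(1.6))/(e^(-1.6) + e^(1.6)) = -0.9217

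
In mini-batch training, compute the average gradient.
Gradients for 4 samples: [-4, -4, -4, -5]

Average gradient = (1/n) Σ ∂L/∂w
Average gradient = -4.25

Average = (1/4)(-4 + -4 + -4 + -5) = -17/4 = -4.25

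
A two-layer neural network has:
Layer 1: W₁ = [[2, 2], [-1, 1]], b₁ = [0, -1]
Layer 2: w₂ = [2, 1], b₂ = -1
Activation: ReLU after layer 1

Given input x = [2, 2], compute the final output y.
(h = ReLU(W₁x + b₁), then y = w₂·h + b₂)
y = 15

Layer 1 pre-activation: z₁ = [8, -1]
After ReLU: h = [8, 0]
Layer 2 output: y = 2×8 + 1×0 + -1 = 15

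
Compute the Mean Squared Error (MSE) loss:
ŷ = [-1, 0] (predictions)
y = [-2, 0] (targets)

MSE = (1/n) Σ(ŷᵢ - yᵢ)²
MSE = 0.5

MSE = (1/2)((-1--2)² + (0-0)²) = (1/2)(1 + 0) = 0.5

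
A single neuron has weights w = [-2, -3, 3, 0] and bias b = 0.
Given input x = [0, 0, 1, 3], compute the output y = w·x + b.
y = 3

y = (-2)(0) + (-3)(0) + (3)(1) + (0)(3) + 0 = 3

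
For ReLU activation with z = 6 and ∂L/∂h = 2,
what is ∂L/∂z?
∂L/∂z = 2

h = ReLU(6) = 6
Since z > 0: ∂h/∂z = 1
∂L/∂z = ∂L/∂h · ∂h/∂z = 2 × 1 = 2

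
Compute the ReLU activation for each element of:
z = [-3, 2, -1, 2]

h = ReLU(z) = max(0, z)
h = [0, 2, 0, 2]

ReLU applied element-wise: max(0,-3)=0, max(0,2)=2, max(0,-1)=0, max(0,2)=2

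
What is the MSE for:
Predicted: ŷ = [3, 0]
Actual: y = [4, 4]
MSE = 8.5

MSE = (1/2)((3-4)² + (0-4)²) = (1/2)(1 + 16) = 8.5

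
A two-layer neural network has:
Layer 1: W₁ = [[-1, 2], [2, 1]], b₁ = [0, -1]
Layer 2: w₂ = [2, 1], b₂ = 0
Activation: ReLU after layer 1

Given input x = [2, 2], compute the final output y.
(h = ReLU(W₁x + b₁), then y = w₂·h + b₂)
y = 9

Layer 1 pre-activation: z₁ = [2, 5]
After ReLU: h = [2, 5]
Layer 2 output: y = 2×2 + 1×5 + 0 = 9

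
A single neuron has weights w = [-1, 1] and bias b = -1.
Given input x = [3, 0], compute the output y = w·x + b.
y = -4

y = (-1)(3) + (1)(0) + -1 = -4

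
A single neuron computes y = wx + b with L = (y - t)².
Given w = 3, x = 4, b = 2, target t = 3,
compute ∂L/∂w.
∂L/∂w = 88

y = wx + b = (3)(4) + 2 = 14
∂L/∂y = 2(y - t) = 2(14 - 3) = 22
∂y/∂w = x = 4
∂L/∂w = ∂L/∂y · ∂y/∂w = 22 × 4 = 88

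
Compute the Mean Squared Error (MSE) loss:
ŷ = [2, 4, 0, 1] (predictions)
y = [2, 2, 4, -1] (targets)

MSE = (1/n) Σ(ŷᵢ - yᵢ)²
MSE = 6

MSE = (1/4)((2-2)² + (4-2)² + (0-4)² + (1--1)²) = (1/4)(0 + 4 + 16 + 4) = 6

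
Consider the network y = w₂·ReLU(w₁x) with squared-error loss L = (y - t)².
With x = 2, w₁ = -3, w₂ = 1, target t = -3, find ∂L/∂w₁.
∂L/∂w₁ = 0

Forward pass:
z = w₁x = -3×2 = -6
h = ReLU(-6) = 0
y = w₂h = 1×0 = 0

Backward pass:
∂L/∂y = 2(y - t) = 2(0 - -3) = 6
∂y/∂h = w₂ = 1
∂h/∂z = 0 (ReLU derivative)
∂z/∂w₁ = x = 2

∂L/∂w₁ = 6 × 1 × 0 × 2 = 0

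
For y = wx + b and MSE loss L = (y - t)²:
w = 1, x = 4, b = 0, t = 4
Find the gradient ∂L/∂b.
∂L/∂b = 0

y = wx + b = (1)(4) + 0 = 4
∂L/∂y = 2(y - t) = 2(4 - 4) = 0
∂y/∂b = 1
∂L/∂b = ∂L/∂y · ∂y/∂b = 0 × 1 = 0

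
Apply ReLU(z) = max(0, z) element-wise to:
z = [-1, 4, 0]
h = [0, 4, 0]

ReLU applied element-wise: max(0,-1)=0, max(0,4)=4, max(0,0)=0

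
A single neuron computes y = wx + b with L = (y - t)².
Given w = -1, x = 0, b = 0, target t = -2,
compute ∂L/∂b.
∂L/∂b = 4

y = wx + b = (-1)(0) + 0 = 0
∂L/∂y = 2(y - t) = 2(0 - -2) = 4
∂y/∂b = 1
∂L/∂b = ∂L/∂y · ∂y/∂b = 4 × 1 = 4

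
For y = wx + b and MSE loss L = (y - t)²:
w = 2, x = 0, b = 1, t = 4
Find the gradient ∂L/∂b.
∂L/∂b = -6

y = wx + b = (2)(0) + 1 = 1
∂L/∂y = 2(y - t) = 2(1 - 4) = -6
∂y/∂b = 1
∂L/∂b = ∂L/∂y · ∂y/∂b = -6 × 1 = -6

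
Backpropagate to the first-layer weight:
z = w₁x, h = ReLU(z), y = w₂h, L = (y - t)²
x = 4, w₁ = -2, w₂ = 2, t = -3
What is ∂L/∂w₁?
∂L/∂w₁ = 0

Forward pass:
z = w₁x = -2×4 = -8
h = ReLU(-8) = 0
y = w₂h = 2×0 = 0

Backward pass:
∂L/∂y = 2(y - t) = 2(0 - -3) = 6
∂y/∂h = w₂ = 2
∂h/∂z = 0 (ReLU derivative)
∂z/∂w₁ = x = 4

∂L/∂w₁ = 6 × 2 × 0 × 4 = 0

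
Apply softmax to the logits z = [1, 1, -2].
p = [0.4879, 0.4879, 0.0243]

exp(z) = [2.718, 2.718, 0.1353]
Sum = 5.572
p = [0.4879, 0.4879, 0.0243]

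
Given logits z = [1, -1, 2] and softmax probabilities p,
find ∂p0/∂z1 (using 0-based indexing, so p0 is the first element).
∂p0/∂z1 = -0.009113

p = softmax(z) = [0.2595, 0.03512, 0.7054]
p0 = 0.2595, p1 = 0.03512

∂p0/∂z1 = -p0 × p1 = -0.2595 × 0.03512 = -0.009113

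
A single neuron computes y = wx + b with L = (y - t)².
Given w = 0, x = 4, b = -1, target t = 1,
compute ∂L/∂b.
∂L/∂b = -4

y = wx + b = (0)(4) + -1 = -1
∂L/∂y = 2(y - t) = 2(-1 - 1) = -4
∂y/∂b = 1
∂L/∂b = ∂L/∂y · ∂y/∂b = -4 × 1 = -4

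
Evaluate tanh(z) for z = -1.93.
-0.9587

tanh(-1.93) = (e^(-1.93) - e^(1.93))/(e^(-1.93) + e^(1.93)) = -0.9587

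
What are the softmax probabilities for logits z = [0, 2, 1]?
p = [0.09, 0.6652, 0.2447]

exp(z) = [1, 7.389, 2.718]
Sum = 11.11
p = [0.09, 0.6652, 0.2447]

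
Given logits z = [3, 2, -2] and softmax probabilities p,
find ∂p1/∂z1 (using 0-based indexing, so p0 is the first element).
∂p1/∂z1 = 0.196

p = softmax(z) = [0.7275, 0.2676, 0.004902]
p1 = 0.2676

∂p1/∂z1 = p1(1 - p1) = 0.2676 × (1 - 0.2676) = 0.196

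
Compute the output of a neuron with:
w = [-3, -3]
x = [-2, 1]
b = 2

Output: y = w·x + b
y = 5

y = (-3)(-2) + (-3)(1) + 2 = 5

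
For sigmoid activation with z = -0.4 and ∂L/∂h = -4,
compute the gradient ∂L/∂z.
∂L/∂z = -0.961

σ(-0.4) = 0.4013
σ'(-0.4) = σ(-0.4)(1 - σ(-0.4)) = 0.4013 × 0.5987 = 0.2403
∂L/∂z = ∂L/∂h · σ'(z) = -4 × 0.2403 = -0.961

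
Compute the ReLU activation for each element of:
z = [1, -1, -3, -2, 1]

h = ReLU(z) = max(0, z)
h = [1, 0, 0, 0, 1]

ReLU applied element-wise: max(0,1)=1, max(0,-1)=0, max(0,-3)=0, max(0,-2)=0, max(0,1)=1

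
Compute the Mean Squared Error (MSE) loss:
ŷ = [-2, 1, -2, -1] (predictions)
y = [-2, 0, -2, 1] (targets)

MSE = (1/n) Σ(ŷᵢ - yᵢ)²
MSE = 1.25

MSE = (1/4)((-2--2)² + (1-0)² + (-2--2)² + (-1-1)²) = (1/4)(0 + 1 + 0 + 4) = 1.25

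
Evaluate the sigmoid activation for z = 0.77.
0.6835

sigmoid(0.77) = 1/(1 + e^(-0.77)) = 1/(1 + 0.463) = 0.6835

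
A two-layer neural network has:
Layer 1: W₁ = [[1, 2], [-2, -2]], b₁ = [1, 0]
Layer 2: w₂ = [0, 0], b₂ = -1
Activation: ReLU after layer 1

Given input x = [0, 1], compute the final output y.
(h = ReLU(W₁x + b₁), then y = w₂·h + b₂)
y = -1

Layer 1 pre-activation: z₁ = [3, -2]
After ReLU: h = [3, 0]
Layer 2 output: y = 0×3 + 0×0 + -1 = -1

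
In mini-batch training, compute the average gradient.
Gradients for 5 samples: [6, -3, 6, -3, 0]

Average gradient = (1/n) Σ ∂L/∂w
Average gradient = 1.2

Average = (1/5)(6 + -3 + 6 + -3 + 0) = 6/5 = 1.2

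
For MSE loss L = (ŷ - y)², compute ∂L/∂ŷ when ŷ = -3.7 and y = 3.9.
∂L/∂ŷ = -15.2

∂L/∂ŷ = 2(ŷ - y) = 2(-3.7 - 3.9) = 2(-7.6) = -15.2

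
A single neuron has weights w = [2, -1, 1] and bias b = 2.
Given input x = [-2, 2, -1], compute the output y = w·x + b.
y = -5

y = (2)(-2) + (-1)(2) + (1)(-1) + 2 = -5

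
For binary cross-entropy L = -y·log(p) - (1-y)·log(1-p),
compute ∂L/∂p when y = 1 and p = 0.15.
∂L/∂p = -6.667

∂L/∂p = -y/p + (1-y)/(1-p) = -1/0.15 + 0 = -6.667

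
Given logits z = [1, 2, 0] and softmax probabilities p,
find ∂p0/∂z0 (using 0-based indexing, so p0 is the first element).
∂p0/∂z0 = 0.1848

p = softmax(z) = [0.2447, 0.6652, 0.09003]
p0 = 0.2447

∂p0/∂z0 = p0(1 - p0) = 0.2447 × (1 - 0.2447) = 0.1848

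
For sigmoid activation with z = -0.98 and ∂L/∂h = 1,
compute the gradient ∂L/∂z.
∂L/∂z = 0.1984

σ(-0.98) = 0.2729
σ'(-0.98) = σ(-0.98)(1 - σ(-0.98)) = 0.2729 × 0.7271 = 0.1984
∂L/∂z = ∂L/∂h · σ'(z) = 1 × 0.1984 = 0.1984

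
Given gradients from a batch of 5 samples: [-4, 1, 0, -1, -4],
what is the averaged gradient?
Average gradient = -1.6

Average = (1/5)(-4 + 1 + 0 + -1 + -4) = -8/5 = -1.6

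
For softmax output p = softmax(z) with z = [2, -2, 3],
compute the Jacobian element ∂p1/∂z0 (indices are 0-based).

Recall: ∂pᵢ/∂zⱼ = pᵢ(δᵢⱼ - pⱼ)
∂p1/∂z0 = -0.001312

p = softmax(z) = [0.2676, 0.004902, 0.7275]
p1 = 0.004902, p0 = 0.2676

∂p1/∂z0 = -p1 × p0 = -0.004902 × 0.2676 = -0.001312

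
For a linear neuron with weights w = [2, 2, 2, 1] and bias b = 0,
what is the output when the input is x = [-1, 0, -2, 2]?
y = -4

y = (2)(-1) + (2)(0) + (2)(-2) + (1)(2) + 0 = -4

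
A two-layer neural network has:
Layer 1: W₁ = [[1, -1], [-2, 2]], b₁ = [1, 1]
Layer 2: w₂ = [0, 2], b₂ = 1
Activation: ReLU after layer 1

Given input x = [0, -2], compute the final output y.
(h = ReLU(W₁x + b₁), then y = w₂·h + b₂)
y = 1

Layer 1 pre-activation: z₁ = [3, -3]
After ReLU: h = [3, 0]
Layer 2 output: y = 0×3 + 2×0 + 1 = 1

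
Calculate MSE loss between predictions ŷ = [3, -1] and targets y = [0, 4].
MSE = 17

MSE = (1/2)((3-0)² + (-1-4)²) = (1/2)(9 + 25) = 17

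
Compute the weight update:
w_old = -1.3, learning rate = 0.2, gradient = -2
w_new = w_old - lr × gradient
w_new = -0.9

w_new = w - η·∂L/∂w = -1.3 - 0.2×(-2) = -1.3 - (-0.4) = -0.9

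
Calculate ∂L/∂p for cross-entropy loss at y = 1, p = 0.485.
∂L/∂p = -2.062

∂L/∂p = -y/p + (1-y)/(1-p) = -1/0.485 + 0 = -2.062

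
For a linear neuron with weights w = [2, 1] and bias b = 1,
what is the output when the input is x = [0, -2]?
y = -1

y = (2)(0) + (1)(-2) + 1 = -1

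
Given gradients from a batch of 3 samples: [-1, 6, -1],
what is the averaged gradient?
Average gradient = 1.333

Average = (1/3)(-1 + 6 + -1) = 4/3 = 1.333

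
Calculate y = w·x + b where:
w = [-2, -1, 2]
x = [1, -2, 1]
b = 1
y = 3

y = (-2)(1) + (-1)(-2) + (2)(1) + 1 = 3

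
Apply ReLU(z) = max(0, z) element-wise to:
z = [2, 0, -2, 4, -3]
h = [2, 0, 0, 4, 0]

ReLU applied element-wise: max(0,2)=2, max(0,0)=0, max(0,-2)=0, max(0,4)=4, max(0,-3)=0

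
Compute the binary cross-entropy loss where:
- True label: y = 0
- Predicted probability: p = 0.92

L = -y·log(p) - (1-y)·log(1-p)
L = 2.526

L = -0·log(0.92) - 1·log(0.08) = -log(0.08) = 2.526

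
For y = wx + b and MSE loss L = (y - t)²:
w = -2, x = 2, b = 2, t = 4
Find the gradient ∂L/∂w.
∂L/∂w = -24

y = wx + b = (-2)(2) + 2 = -2
∂L/∂y = 2(y - t) = 2(-2 - 4) = -12
∂y/∂w = x = 2
∂L/∂w = ∂L/∂y · ∂y/∂w = -12 × 2 = -24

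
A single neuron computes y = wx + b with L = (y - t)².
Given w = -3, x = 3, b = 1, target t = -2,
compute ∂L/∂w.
∂L/∂w = -36

y = wx + b = (-3)(3) + 1 = -8
∂L/∂y = 2(y - t) = 2(-8 - -2) = -12
∂y/∂w = x = 3
∂L/∂w = ∂L/∂y · ∂y/∂w = -12 × 3 = -36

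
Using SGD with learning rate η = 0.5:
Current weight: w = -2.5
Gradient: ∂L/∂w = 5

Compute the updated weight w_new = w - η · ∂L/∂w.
w_new = -5

w_new = w - η·∂L/∂w = -2.5 - 0.5×(5) = -2.5 - (2.5) = -5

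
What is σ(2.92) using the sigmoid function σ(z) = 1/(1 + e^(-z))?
0.9488

sigmoid(2.92) = 1/(1 + e^(-2.92)) = 1/(1 + 0.05393) = 0.9488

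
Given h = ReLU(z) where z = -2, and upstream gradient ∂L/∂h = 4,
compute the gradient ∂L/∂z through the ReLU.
∂L/∂z = 0

h = ReLU(-2) = 0
Since z < 0: ∂h/∂z = 0
∂L/∂z = ∂L/∂h · ∂h/∂z = 4 × 0 = 0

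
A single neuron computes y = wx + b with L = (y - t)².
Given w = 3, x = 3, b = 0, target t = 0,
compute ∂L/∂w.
∂L/∂w = 54

y = wx + b = (3)(3) + 0 = 9
∂L/∂y = 2(y - t) = 2(9 - 0) = 18
∂y/∂w = x = 3
∂L/∂w = ∂L/∂y · ∂y/∂w = 18 × 3 = 54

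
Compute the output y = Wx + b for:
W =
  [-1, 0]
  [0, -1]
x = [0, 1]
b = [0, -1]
y = [0, -2]

Wx = [-1×0 + 0×1, 0×0 + -1×1]
   = [0, -1]
y = Wx + b = [0 + 0, -1 + -1] = [0, -2]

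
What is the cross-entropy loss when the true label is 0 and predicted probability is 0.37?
L = 0.462

L = -0·log(0.37) - 1·log(0.63) = -log(0.63) = 0.462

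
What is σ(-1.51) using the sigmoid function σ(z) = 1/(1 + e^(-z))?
0.1809

sigmoid(-1.51) = 1/(1 + e^(1.51)) = 1/(1 + 4.527) = 0.1809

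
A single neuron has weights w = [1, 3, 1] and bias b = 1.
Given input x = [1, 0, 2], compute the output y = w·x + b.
y = 4

y = (1)(1) + (3)(0) + (1)(2) + 1 = 4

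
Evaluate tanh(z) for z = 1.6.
0.9217

tanh(1.6) = (e^(1.6) - e^(-1.6))/(e^(1.6) + e^(-1.6)) = 0.9217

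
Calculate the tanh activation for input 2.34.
0.9816

tanh(2.34) = (e^(2.34) - e^(-2.34))/(e^(2.34) + e^(-2.34)) = 0.9816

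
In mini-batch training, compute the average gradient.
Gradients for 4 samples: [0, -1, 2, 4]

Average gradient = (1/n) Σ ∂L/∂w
Average gradient = 1.25

Average = (1/4)(0 + -1 + 2 + 4) = 5/4 = 1.25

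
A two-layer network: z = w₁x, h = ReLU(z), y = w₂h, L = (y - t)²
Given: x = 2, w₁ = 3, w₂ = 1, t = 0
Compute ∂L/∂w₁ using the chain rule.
∂L/∂w₁ = 24

Forward pass:
z = w₁x = 3×2 = 6
h = ReLU(6) = 6
y = w₂h = 1×6 = 6

Backward pass:
∂L/∂y = 2(y - t) = 2(6 - 0) = 12
∂y/∂h = w₂ = 1
∂h/∂z = 1 (ReLU derivative)
∂z/∂w₁ = x = 2

∂L/∂w₁ = 12 × 1 × 1 × 2 = 24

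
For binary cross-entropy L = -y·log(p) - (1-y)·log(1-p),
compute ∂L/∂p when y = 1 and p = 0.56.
∂L/∂p = -1.786

∂L/∂p = -y/p + (1-y)/(1-p) = -1/0.56 + 0 = -1.786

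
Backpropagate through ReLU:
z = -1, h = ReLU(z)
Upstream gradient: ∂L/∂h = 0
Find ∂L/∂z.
∂L/∂z = 0

h = ReLU(-1) = 0
Since z < 0: ∂h/∂z = 0
∂L/∂z = ∂L/∂h · ∂h/∂z = 0 × 0 = 0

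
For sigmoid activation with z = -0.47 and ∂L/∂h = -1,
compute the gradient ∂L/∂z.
∂L/∂z = -0.2367

σ(-0.47) = 0.3846
σ'(-0.47) = σ(-0.47)(1 - σ(-0.47)) = 0.3846 × 0.6154 = 0.2367
∂L/∂z = ∂L/∂h · σ'(z) = -1 × 0.2367 = -0.2367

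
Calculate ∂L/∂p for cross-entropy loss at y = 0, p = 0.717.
∂L/∂p = 3.534

∂L/∂p = -y/p + (1-y)/(1-p) = 0 + 1/0.283 = 3.534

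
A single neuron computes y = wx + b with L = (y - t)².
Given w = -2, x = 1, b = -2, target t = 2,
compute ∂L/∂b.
∂L/∂b = -12

y = wx + b = (-2)(1) + -2 = -4
∂L/∂y = 2(y - t) = 2(-4 - 2) = -12
∂y/∂b = 1
∂L/∂b = ∂L/∂y · ∂y/∂b = -12 × 1 = -12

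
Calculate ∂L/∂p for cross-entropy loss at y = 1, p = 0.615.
∂L/∂p = -1.626

∂L/∂p = -y/p + (1-y)/(1-p) = -1/0.615 + 0 = -1.626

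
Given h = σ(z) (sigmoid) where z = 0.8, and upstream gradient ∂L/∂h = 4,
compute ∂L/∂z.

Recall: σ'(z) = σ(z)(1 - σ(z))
∂L/∂z = 0.8556

σ(0.8) = 0.69
σ'(0.8) = σ(0.8)(1 - σ(0.8)) = 0.69 × 0.31 = 0.2139
∂L/∂z = ∂L/∂h · σ'(z) = 4 × 0.2139 = 0.8556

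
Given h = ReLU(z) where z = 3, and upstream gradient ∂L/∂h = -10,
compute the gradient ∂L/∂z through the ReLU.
∂L/∂z = -10

h = ReLU(3) = 3
Since z > 0: ∂h/∂z = 1
∂L/∂z = ∂L/∂h · ∂h/∂z = -10 × 1 = -10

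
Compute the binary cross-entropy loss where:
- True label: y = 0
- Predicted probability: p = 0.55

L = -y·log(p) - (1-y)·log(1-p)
L = 0.7985

L = -0·log(0.55) - 1·log(0.45) = -log(0.45) = 0.7985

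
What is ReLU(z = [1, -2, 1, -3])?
h = [1, 0, 1, 0]

ReLU applied element-wise: max(0,1)=1, max(0,-2)=0, max(0,1)=1, max(0,-3)=0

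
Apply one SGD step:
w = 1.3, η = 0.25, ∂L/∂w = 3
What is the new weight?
w_new = 0.55

w_new = w - η·∂L/∂w = 1.3 - 0.25×(3) = 1.3 - (0.75) = 0.55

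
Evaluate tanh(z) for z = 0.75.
0.6351

tanh(0.75) = (e^(0.75) - e^(-0.75))/(e^(0.75) + e^(-0.75)) = 0.6351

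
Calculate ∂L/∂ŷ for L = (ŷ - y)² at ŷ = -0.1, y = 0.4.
∂L/∂ŷ = -1.0

∂L/∂ŷ = 2(ŷ - y) = 2(-0.1 - 0.4) = 2(-0.5) = -1.0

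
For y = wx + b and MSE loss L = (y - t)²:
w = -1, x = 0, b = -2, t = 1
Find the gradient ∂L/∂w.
∂L/∂w = 0

y = wx + b = (-1)(0) + -2 = -2
∂L/∂y = 2(y - t) = 2(-2 - 1) = -6
∂y/∂w = x = 0
∂L/∂w = ∂L/∂y · ∂y/∂w = -6 × 0 = 0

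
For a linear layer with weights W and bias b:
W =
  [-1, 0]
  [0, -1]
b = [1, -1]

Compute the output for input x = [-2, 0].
y = [3, -1]

Wx = [-1×-2 + 0×0, 0×-2 + -1×0]
   = [2, 0]
y = Wx + b = [2 + 1, 0 + -1] = [3, -1]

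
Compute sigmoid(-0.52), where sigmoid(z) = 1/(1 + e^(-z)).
0.3729

sigmoid(-0.52) = 1/(1 + e^(0.52)) = 1/(1 + 1.682) = 0.3729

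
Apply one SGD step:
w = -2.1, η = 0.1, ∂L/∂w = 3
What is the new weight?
w_new = -2.4

w_new = w - η·∂L/∂w = -2.1 - 0.1×(3) = -2.1 - (0.3) = -2.4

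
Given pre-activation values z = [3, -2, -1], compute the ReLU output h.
h = [3, 0, 0]

ReLU applied element-wise: max(0,3)=3, max(0,-2)=0, max(0,-1)=0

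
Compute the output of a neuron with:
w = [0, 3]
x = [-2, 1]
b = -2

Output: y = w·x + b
y = 1

y = (0)(-2) + (3)(1) + -2 = 1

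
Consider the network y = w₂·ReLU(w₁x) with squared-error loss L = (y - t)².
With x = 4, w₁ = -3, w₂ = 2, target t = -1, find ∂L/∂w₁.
∂L/∂w₁ = 0

Forward pass:
z = w₁x = -3×4 = -12
h = ReLU(-12) = 0
y = w₂h = 2×0 = 0

Backward pass:
∂L/∂y = 2(y - t) = 2(0 - -1) = 2
∂y/∂h = w₂ = 2
∂h/∂z = 0 (ReLU derivative)
∂z/∂w₁ = x = 4

∂L/∂w₁ = 2 × 2 × 0 × 4 = 0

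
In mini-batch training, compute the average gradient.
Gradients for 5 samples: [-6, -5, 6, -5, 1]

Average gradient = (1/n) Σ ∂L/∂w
Average gradient = -1.8

Average = (1/5)(-6 + -5 + 6 + -5 + 1) = -9/5 = -1.8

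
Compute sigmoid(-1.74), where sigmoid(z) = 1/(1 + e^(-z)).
0.1493

sigmoid(-1.74) = 1/(1 + e^(1.74)) = 1/(1 + 5.697) = 0.1493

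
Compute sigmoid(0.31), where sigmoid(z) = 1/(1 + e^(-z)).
0.5769

sigmoid(0.31) = 1/(1 + e^(-0.31)) = 1/(1 + 0.7334) = 0.5769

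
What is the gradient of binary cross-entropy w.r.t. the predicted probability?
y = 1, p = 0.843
∂L/∂p = -1.186

∂L/∂p = -y/p + (1-y)/(1-p) = -1/0.843 + 0 = -1.186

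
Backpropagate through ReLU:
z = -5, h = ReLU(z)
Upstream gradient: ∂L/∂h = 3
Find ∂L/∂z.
∂L/∂z = 0

h = ReLU(-5) = 0
Since z < 0: ∂h/∂z = 0
∂L/∂z = ∂L/∂h · ∂h/∂z = 3 × 0 = 0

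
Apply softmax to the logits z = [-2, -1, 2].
p = [0.0171, 0.0466, 0.9362]

exp(z) = [0.1353, 0.3679, 7.389]
Sum = 7.892
p = [0.0171, 0.0466, 0.9362]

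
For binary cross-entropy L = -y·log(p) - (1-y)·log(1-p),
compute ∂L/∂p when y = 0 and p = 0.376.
∂L/∂p = 1.603

∂L/∂p = -y/p + (1-y)/(1-p) = 0 + 1/0.624 = 1.603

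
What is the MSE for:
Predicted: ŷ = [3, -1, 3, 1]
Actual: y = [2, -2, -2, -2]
MSE = 9

MSE = (1/4)((3-2)² + (-1--2)² + (3--2)² + (1--2)²) = (1/4)(1 + 1 + 25 + 9) = 9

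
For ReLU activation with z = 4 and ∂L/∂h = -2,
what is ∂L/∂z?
∂L/∂z = -2

h = ReLU(4) = 4
Since z > 0: ∂h/∂z = 1
∂L/∂z = ∂L/∂h · ∂h/∂z = -2 × 1 = -2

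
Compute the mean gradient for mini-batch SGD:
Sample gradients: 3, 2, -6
Average gradient = -0.3333

Average = (1/3)(3 + 2 + -6) = -1/3 = -0.3333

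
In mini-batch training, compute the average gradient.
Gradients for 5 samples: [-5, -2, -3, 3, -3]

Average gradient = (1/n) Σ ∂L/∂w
Average gradient = -2

Average = (1/5)(-5 + -2 + -3 + 3 + -3) = -10/5 = -2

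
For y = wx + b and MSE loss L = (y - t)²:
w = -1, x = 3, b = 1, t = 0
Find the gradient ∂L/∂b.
∂L/∂b = -4

y = wx + b = (-1)(3) + 1 = -2
∂L/∂y = 2(y - t) = 2(-2 - 0) = -4
∂y/∂b = 1
∂L/∂b = ∂L/∂y · ∂y/∂b = -4 × 1 = -4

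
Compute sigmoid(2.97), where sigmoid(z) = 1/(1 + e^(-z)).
0.9512

sigmoid(2.97) = 1/(1 + e^(-2.97)) = 1/(1 + 0.0513) = 0.9512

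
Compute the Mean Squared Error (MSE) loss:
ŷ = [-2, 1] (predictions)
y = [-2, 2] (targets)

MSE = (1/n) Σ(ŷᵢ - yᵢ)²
MSE = 0.5

MSE = (1/2)((-2--2)² + (1-2)²) = (1/2)(0 + 1) = 0.5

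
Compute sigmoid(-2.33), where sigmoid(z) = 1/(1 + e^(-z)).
0.08867

sigmoid(-2.33) = 1/(1 + e^(2.33)) = 1/(1 + 10.28) = 0.08867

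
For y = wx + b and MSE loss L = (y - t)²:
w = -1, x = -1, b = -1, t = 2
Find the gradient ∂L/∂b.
∂L/∂b = -4

y = wx + b = (-1)(-1) + -1 = 0
∂L/∂y = 2(y - t) = 2(0 - 2) = -4
∂y/∂b = 1
∂L/∂b = ∂L/∂y · ∂y/∂b = -4 × 1 = -4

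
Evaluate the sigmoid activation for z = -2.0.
0.1192

sigmoid(-2.0) = 1/(1 + e^(2.0)) = 1/(1 + 7.389) = 0.1192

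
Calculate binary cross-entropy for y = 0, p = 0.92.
L = 2.526

L = -0·log(0.92) - 1·log(0.08) = -log(0.08) = 2.526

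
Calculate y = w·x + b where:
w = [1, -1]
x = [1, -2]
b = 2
y = 5

y = (1)(1) + (-1)(-2) + 2 = 5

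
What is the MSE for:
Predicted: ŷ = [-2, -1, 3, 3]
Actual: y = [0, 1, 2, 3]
MSE = 2.25

MSE = (1/4)((-2-0)² + (-1-1)² + (3-2)² + (3-3)²) = (1/4)(4 + 4 + 1 + 0) = 2.25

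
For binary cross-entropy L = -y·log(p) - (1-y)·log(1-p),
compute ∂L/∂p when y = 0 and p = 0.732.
∂L/∂p = 3.731

∂L/∂p = -y/p + (1-y)/(1-p) = 0 + 1/0.268 = 3.731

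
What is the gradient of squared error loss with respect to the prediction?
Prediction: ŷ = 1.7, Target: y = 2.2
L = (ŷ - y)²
∂L/∂ŷ = -1.0

∂L/∂ŷ = 2(ŷ - y) = 2(1.7 - 2.2) = 2(-0.5) = -1.0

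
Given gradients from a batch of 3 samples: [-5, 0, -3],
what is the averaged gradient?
Average gradient = -2.667

Average = (1/3)(-5 + 0 + -3) = -8/3 = -2.667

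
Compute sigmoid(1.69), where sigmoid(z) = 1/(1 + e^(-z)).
0.8442

sigmoid(1.69) = 1/(1 + e^(-1.69)) = 1/(1 + 0.1845) = 0.8442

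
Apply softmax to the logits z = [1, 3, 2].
p = [0.09, 0.6652, 0.2447]

exp(z) = [2.718, 20.09, 7.389]
Sum = 30.19
p = [0.09, 0.6652, 0.2447]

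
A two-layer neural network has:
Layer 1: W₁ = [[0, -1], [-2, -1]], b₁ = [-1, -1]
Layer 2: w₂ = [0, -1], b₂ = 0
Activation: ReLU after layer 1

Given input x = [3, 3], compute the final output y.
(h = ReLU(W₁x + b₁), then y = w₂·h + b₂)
y = 0

Layer 1 pre-activation: z₁ = [-4, -10]
After ReLU: h = [0, 0]
Layer 2 output: y = 0×0 + -1×0 + 0 = 0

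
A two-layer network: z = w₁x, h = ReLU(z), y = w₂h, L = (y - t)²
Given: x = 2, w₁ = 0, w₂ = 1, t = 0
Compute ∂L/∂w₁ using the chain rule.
∂L/∂w₁ = 0

Forward pass:
z = w₁x = 0×2 = 0
h = ReLU(0) = 0
y = w₂h = 1×0 = 0

Backward pass:
∂L/∂y = 2(y - t) = 2(0 - 0) = 0
∂y/∂h = w₂ = 1
∂h/∂z = 0 (ReLU derivative)
∂z/∂w₁ = x = 2

∂L/∂w₁ = 0 × 1 × 0 × 2 = 0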